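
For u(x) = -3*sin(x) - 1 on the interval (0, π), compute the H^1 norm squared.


||u||_{H^1(0,π)}^2 = 12 + 10*π

u'(x) = -3*cos(x).
Expand u² and (u')² and integrate term by term on (0, π), using: for integers n ≥ 1, ∫_0^π sin²(nx) dx = ∫_0^π cos²(nx) dx = π/2; for n ≠ n', ∫_0^π sin(nx)sin(n'x) dx = ∫_0^π cos(nx)cos(n'x) dx = 0; and by product-to-sum, ∫_0^π sin(nx)cos(n'x) dx = ½∫_0^π [sin((n+n')x) + sin((n−n')x)] dx, which is 0 when n+n' is even and 2n/(n²−n'²) when n+n' is odd (it need not vanish on (0, π)). For the constant mode: ∫_0^π 1 dx = π, ∫_0^π cos(nx) dx = 0, ∫_0^π sin(nx) dx = (1−(−1)^n)/n.
  u² squared terms: (-1)²·∫1 dx = 1·π = π;  (-3)²·∫sin(x)² dx = 9·π/2 = 9*π/2.
  u² cross terms: 2·(-1)·(-3)·∫1·sin(x) dx = 6·(2) = 12.
  So ∫_0^π u² dx = π + 9*π/2 + 12 = 12 + 11*π/2.
  (u')² squared terms: (-3)²·∫cos(x)² dx = 9·π/2 = 9*π/2.
  So ∫_0^π (u')² dx = 9*π/2.
||u||_{H^1}^2 = (12 + 11*π/2) + (9*π/2) = 12 + 10*π.


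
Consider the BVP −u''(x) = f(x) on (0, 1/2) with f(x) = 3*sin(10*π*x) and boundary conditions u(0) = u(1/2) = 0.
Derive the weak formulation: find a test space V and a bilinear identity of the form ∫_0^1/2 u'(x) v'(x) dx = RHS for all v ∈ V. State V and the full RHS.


V = H^1_0(0, 1/2) (so v(0) = v(1/2) = 0); weak form: ∫_0^1/2 u'v' dx = ∫_0^1/2 (3*sin(10*π*x)) v dx for all v ∈ V.

Multiply both sides by a test function v and integrate from 0 to 1/2:
  ∫_0^1/2 −u''(x) v(x) dx = ∫_0^1/2 f(x) v(x) dx.
Integrate the LHS by parts once:
  ∫_0^1/2 −u'' v dx = −[u'(x) v(x)]_0^1/2 + ∫_0^1/2 u'(x) v'(x) dx.
Thus ∫_0^1/2 u'(x) v'(x) dx = ∫_0^1/2 f(x) v(x) dx + [u'(x) v(x)]_0^1/2.
Choose V so that boundary terms are either known or forced to vanish.
u is Dirichlet: u(0) = u(1/2) = 0. Let V = H^1_0(0, 1/2); then v(0) = v(1/2) = 0, and [u' v]_0^1/2 = 0.
Weak formulation: find u (satisfying any essential BC) such that ∫_0^1/2 u'(x) v'(x) dx = ∫_0^1/2 f v dx for all v ∈ V.
Substituting f(x) = 3*sin(10*π*x), the right-hand side is ∫_0^1/2 (3*sin(10*π*x)) v dx.


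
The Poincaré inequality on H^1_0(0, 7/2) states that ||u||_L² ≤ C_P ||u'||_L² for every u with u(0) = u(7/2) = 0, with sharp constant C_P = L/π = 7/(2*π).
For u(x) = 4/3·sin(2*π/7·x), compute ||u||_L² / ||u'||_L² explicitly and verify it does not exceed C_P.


||u||_L² / ||u'||_L² = 7/(2*π) = C_P.

u(x) = 4/3·sin(2*π/7·x), so u'(x) = 8*π*cos(2*π*x/7)/21.
Writing u(x) = A·sin(kπx/L) with A = 4/3 and k = 1, use ∫_0^L sin²(kπx/L) dx = L/2 and ∫_0^L cos²(kπx/L) dx = L/2.
u² = 16/9·sin²(2*π/7·x) and (u')² = 64*π^2/441·cos²(2*π/7·x), and each of sin², cos² integrates to L/2 = 7/4 over (0, 7/2).
∫_0^7/2 u² dx = 28/9, so ||u||_L² = 2*sqrt(7)/3.
∫_0^7/2 (u')² dx = 16*π^2/63, so ||u'||_L² = 4*sqrt(7)*π/21.
Ratio ||u||_L² / ||u'||_L² = 7/(2*π).
Sharp Poincaré constant on H^1_0(0, 7/2) is C_P = L/π = 7/(2*π), achieved by sin(2*π/7·x).
This is the k = 1 eigenfunction (up to amplitude), so the ratio equals the sharp Poincaré constant exactly.


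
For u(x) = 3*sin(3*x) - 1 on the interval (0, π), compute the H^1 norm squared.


||u||_{H^1(0,π)}^2 = -4 + 46*π

u'(x) = 9*cos(3*x).
Expand u² and (u')² and integrate term by term on (0, π), using: for integers n ≥ 1, ∫_0^π sin²(nx) dx = ∫_0^π cos²(nx) dx = π/2; for n ≠ n', ∫_0^π sin(nx)sin(n'x) dx = ∫_0^π cos(nx)cos(n'x) dx = 0; and by product-to-sum, ∫_0^π sin(nx)cos(n'x) dx = ½∫_0^π [sin((n+n')x) + sin((n−n')x)] dx, which is 0 when n+n' is even and 2n/(n²−n'²) when n+n' is odd (it need not vanish on (0, π)). For the constant mode: ∫_0^π 1 dx = π, ∫_0^π cos(nx) dx = 0, ∫_0^π sin(nx) dx = (1−(−1)^n)/n.
  u² squared terms: (-1)²·∫1 dx = 1·π = π;  (3)²·∫sin(3x)² dx = 9·π/2 = 9*π/2.
  u² cross terms: 2·(-1)·(3)·∫1·sin(3x) dx = -6·(2/3) = -4.
  So ∫_0^π u² dx = π + 9*π/2 − 4 = -4 + 11*π/2.
  (u')² squared terms: (9)²·∫cos(3x)² dx = 81·π/2 = 81*π/2.
  So ∫_0^π (u')² dx = 81*π/2.
||u||_{H^1}^2 = (-4 + 11*π/2) + (81*π/2) = -4 + 46*π.


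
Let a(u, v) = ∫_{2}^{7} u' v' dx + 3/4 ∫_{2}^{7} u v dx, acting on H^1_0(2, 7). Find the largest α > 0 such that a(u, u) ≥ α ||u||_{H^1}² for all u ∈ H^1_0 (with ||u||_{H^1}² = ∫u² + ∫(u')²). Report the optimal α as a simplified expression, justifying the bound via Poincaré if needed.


α = (π^2 + 75/4)/(π^2 + 25)

Coercivity of a(·,·) on H^1_0(2, 7) means a(u, u) ≥ α ||u||_{H^1}² for every u ∈ H^1_0.
The interval has length L = 5, and Poincaré/coercivity depend only on L. Here a(u, u) = ∫(u')² + (3/4)·∫u².
Here 0 < c = 3/4 < 1. The condition a(u,u) ≥ α||u||_{H^1}² reads (1−α)∫(u')² ≥ (α−c)∫u². Any admissible α is ≤ 1 (rapidly oscillating u have ∫u²/∫(u')² → 0), and α = 1 would force 0 ≥ (1−c)∫u², impossible since c < 1; so 1−α > 0. By the sharp Poincaré inequality on H^1_0 of an interval of length L, ∫(u')² ≥ (π/L)²∫u² with equality for the first sine mode sin(π(x−x₀)/L) (x₀ the left endpoint), so the inequality holds for all u iff (1−α)(π/L)² ≥ α − c, i.e. α ≤ ((π/L)² + c)/((π/L)² + 1) = (1 + c(L/π)²)/(1 + (L/π)²). With (π/L)² = π^2/25 and c = 3/4, the largest admissible constant is α = ((π/L)² + c)/((π/L)² + 1).
Simplifying, α = (π^2 + 75/4)/(π^2 + 25).


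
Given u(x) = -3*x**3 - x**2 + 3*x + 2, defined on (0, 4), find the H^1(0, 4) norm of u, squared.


||u||_{H^1}^2 = 1347932/35

The H^1 norm (squared) on an interval (0, L) is
  ||u||_{H^1}^2 = ∫_0^L u(x)^2 dx + ∫_0^L u'(x)^2 dx.
Compute u'(x) = -9*x**2 - 2*x + 3.
Then u(x)^2 = 9*x**6 + 6*x**5 - 17*x**4 - 18*x**3 + 5*x**2 + 12*x + 4 and u'(x)^2 = 81*x**4 + 36*x**3 - 50*x**2 - 12*x + 9.
Integrate each monomial from 0 to 4 using ∫_0^4 c·x^n dx = c·4^(n+1)/(n+1):
  ∫_0^4 u(x)^2 dx = ∫_0^4 (9*x^6 + 6*x^5 - 17*x^4 - 18*x^3 + 5*x^2 + 12*x + 4) dx. Term by term:
    ∫_0^4 9*x^6 dx = 147456/7;  ∫_0^4 6*x^5 dx = 4096;  ∫_0^4 -17*x^4 dx = -17408/5;
    ∫_0^4 -18*x^3 dx = -1152;  ∫_0^4 5*x^2 dx = 320/3;  ∫_0^4 12*x dx = 96;
    ∫_0^4 4 dx = 16.
  Sum: 147456/7 + 4096 − 17408/5 − 1152 + 320/3 + 96 + 16 = 2178352/105.
  ∫_0^4 u'(x)^2 dx = ∫_0^4 (81*x^4 + 36*x^3 - 50*x^2 - 12*x + 9) dx. Term by term:
    ∫_0^4 81*x^4 dx = 82944/5;  ∫_0^4 36*x^3 dx = 2304;  ∫_0^4 -50*x^2 dx = -3200/3;
    ∫_0^4 -12*x dx = -96;  ∫_0^4 9 dx = 36.
  Sum: 82944/5 + 2304 − 3200/3 − 96 + 36 = 266492/15.
Adding: ||u||_{H^1}^2 = 2178352/105 + 266492/15 = 1347932/35.


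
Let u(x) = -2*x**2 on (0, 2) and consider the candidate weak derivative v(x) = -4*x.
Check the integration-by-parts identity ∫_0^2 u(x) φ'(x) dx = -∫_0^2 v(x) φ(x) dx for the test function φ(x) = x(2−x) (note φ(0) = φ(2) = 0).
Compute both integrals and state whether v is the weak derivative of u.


LHS = 16/3, RHS = 16/3. Yes, v = u' weakly.

u(x) = -2*x**2, classical derivative u'(x) = -4*x.
φ(x) = x(2−x), so φ'(x) = 2 - 2*x.
Note φ(0) = φ(2) = 0, so the boundary term u·φ vanishes.
LHS = ∫_0^2 u(x) φ'(x) dx = ∫_0^2 (4*x^3 - 4*x^2) dx. Term by term:
  ∫_0^2 4*x^3 dx = 16;  ∫_0^2 -4*x^2 dx = -32/3.
Sum: 16 − 32/3 = 16/3.
So LHS = 16/3.
∫_0^2 v(x) φ(x) dx = ∫_0^2 (4*x^3 - 8*x^2) dx. Term by term:
  ∫_0^2 4*x^3 dx = 16;  ∫_0^2 -8*x^2 dx = -64/3.
Sum: 16 − 64/3 = -16/3.
So RHS = -∫_0^2 v(x) φ(x) dx = 16/3.
LHS = RHS, so the identity holds for this test φ.
Moreover u is smooth here and v(x) = u'(x) = -4*x pointwise, so the identity holds for every test function. Hence v is the weak derivative of u.


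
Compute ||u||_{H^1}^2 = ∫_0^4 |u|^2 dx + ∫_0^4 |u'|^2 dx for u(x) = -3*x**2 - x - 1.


||u||_{H^1}^2 = 48968/15

The H^1 norm (squared) on an interval (0, L) is
  ||u||_{H^1}^2 = ∫_0^L u(x)^2 dx + ∫_0^L u'(x)^2 dx.
Compute u'(x) = -6*x - 1.
Then u(x)^2 = 9*x**4 + 6*x**3 + 7*x**2 + 2*x + 1 and u'(x)^2 = 36*x**2 + 12*x + 1.
Integrate each monomial from 0 to 4 using ∫_0^4 c·x^n dx = c·4^(n+1)/(n+1):
  ∫_0^4 u(x)^2 dx = ∫_0^4 (9*x^4 + 6*x^3 + 7*x^2 + 2*x + 1) dx. Term by term:
    ∫_0^4 9*x^4 dx = 9216/5;  ∫_0^4 6*x^3 dx = 384;  ∫_0^4 7*x^2 dx = 448/3;
    ∫_0^4 2*x dx = 16;  ∫_0^4 1 dx = 4.
  Sum: 9216/5 + 384 + 448/3 + 16 + 4 = 35948/15.
  ∫_0^4 u'(x)^2 dx = ∫_0^4 (36*x^2 + 12*x + 1) dx. Term by term:
    ∫_0^4 36*x^2 dx = 768;  ∫_0^4 12*x dx = 96;  ∫_0^4 1 dx = 4.
  Sum: 768 + 96 + 4 = 868.
Adding: ||u||_{H^1}^2 = 35948/15 + 868 = 48968/15.


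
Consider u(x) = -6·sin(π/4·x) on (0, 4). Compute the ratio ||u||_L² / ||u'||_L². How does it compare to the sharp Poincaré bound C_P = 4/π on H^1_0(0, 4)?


||u||_L² / ||u'||_L² = 4/π = C_P.

u(x) = -6·sin(π/4·x), so u'(x) = -3*π*cos(π*x/4)/2.
Writing u(x) = A·sin(kπx/L) with A = -6 and k = 1, use ∫_0^L sin²(kπx/L) dx = L/2 and ∫_0^L cos²(kπx/L) dx = L/2.
u² = 36·sin²(π/4·x) and (u')² = 9*π^2/4·cos²(π/4·x), and each of sin², cos² integrates to L/2 = 2 over (0, 4).
∫_0^4 u² dx = 72, so ||u||_L² = 6*sqrt(2).
∫_0^4 (u')² dx = 9*π^2/2, so ||u'||_L² = 3*sqrt(2)*π/2.
Ratio ||u||_L² / ||u'||_L² = 4/π.
Sharp Poincaré constant on H^1_0(0, 4) is C_P = L/π = 4/π, achieved by sin(π/4·x).
This is the k = 1 eigenfunction (up to amplitude), so the ratio equals the sharp Poincaré constant exactly.


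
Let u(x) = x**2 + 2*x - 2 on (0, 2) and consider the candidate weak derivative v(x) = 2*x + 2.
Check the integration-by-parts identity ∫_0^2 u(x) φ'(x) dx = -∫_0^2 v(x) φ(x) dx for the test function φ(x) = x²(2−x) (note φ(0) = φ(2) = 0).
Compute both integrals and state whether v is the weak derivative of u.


LHS = -88/15, RHS = -88/15. Yes, v = u' weakly.

u(x) = x**2 + 2*x - 2, classical derivative u'(x) = 2*x + 2.
φ(x) = x²(2−x), so φ'(x) = x*(4 - 3*x).
Note φ(0) = φ(2) = 0, so the boundary term u·φ vanishes.
LHS = ∫_0^2 u(x) φ'(x) dx = ∫_0^2 (-3*x^4 - 2*x^3 + 14*x^2 - 8*x) dx. Term by term:
  ∫_0^2 -3*x^4 dx = -96/5;  ∫_0^2 -2*x^3 dx = -8;  ∫_0^2 14*x^2 dx = 112/3;
  ∫_0^2 -8*x dx = -16.
Sum: -96/5 − 8 + 112/3 − 16 = -88/15.
So LHS = -88/15.
∫_0^2 v(x) φ(x) dx = ∫_0^2 (-2*x^4 + 2*x^3 + 4*x^2) dx. Term by term:
  ∫_0^2 -2*x^4 dx = -64/5;  ∫_0^2 2*x^3 dx = 8;  ∫_0^2 4*x^2 dx = 32/3.
Sum: -64/5 + 8 + 32/3 = 88/15.
So RHS = -∫_0^2 v(x) φ(x) dx = -88/15.
LHS = RHS, so the identity holds for this test φ.
Moreover u is smooth here and v(x) = u'(x) = 2*x + 2 pointwise, so the identity holds for every test function. Hence v is the weak derivative of u.


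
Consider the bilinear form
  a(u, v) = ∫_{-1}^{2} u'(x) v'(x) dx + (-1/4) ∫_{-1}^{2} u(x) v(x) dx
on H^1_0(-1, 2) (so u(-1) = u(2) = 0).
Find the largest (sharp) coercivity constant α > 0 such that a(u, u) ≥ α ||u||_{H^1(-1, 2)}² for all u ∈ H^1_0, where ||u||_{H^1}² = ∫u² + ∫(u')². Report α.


α = (-9/4 + π^2)/(9 + π^2)

Coercivity of a(·,·) on H^1_0(-1, 2) means a(u, u) ≥ α ||u||_{H^1}² for every u ∈ H^1_0.
The interval has length L = 3, and Poincaré/coercivity depend only on L. Here a(u, u) = ∫(u')² + (-1/4)·∫u².
Here c = -1/4 < 0 with |c| < (π/L)² = π^2/9, so coercivity still holds. The condition a(u,u) ≥ α||u||_{H^1}² reads (1−α)∫(u')² ≥ (α−c)∫u². Any admissible α is ≤ 1 (rapidly oscillating u have ∫u²/∫(u')² → 0), and α = 1 would force 0 ≥ (1−c)∫u², impossible since c < 1; so 1−α > 0. By the sharp Poincaré inequality on H^1_0 of an interval of length L, ∫(u')² ≥ (π/L)²∫u² with equality for the first sine mode sin(π(x−x₀)/L) (x₀ the left endpoint), so the inequality holds for all u iff (1−α)(π/L)² ≥ α − c, i.e. α ≤ ((π/L)² + c)/((π/L)² + 1) = (1 + c(L/π)²)/(1 + (L/π)²). (Direct route, valid since c ≤ 0: Poincaré gives c∫u² ≥ c(L/π)²∫(u')², so a(u,u) ≥ (1 + c(L/π)²)∫(u')², while ||u||_{H^1}² ≤ (1 + (L/π)²)∫(u')²; dividing yields the same α.) With (π/L)² = π^2/9 and c = -1/4, the largest admissible constant is α = ((π/L)² + c)/((π/L)² + 1).
Simplifying, α = (-9/4 + π^2)/(9 + π^2).


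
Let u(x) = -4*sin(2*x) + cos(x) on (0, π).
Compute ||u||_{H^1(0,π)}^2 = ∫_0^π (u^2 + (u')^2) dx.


||u||_{H^1(0,π)}^2 = -64/3 + 41*π

u'(x) = -sin(x) - 8*cos(2*x).
Expand u² and (u')² and integrate term by term on (0, π), using: for integers n ≥ 1, ∫_0^π sin²(nx) dx = ∫_0^π cos²(nx) dx = π/2; for n ≠ n', ∫_0^π sin(nx)sin(n'x) dx = ∫_0^π cos(nx)cos(n'x) dx = 0; and by product-to-sum, ∫_0^π sin(nx)cos(n'x) dx = ½∫_0^π [sin((n+n')x) + sin((n−n')x)] dx, which is 0 when n+n' is even and 2n/(n²−n'²) when n+n' is odd (it need not vanish on (0, π)).
  u² squared terms: (-4)²·∫sin(2x)² dx = 16·π/2 = 8*π;  (1)²·∫cos(x)² dx = 1·π/2 = π/2.
  u² cross terms: 2·(-4)·(1)·∫sin(2x)·cos(x) dx = -8·(4/3) = -32/3.
  So ∫_0^π u² dx = 8*π + π/2 − 32/3 = -32/3 + 17*π/2.
  (u')² squared terms: (-1)²·∫sin(x)² dx = 1·π/2 = π/2;  (-8)²·∫cos(2x)² dx = 64·π/2 = 32*π.
  (u')² cross terms: 2·(-1)·(-8)·∫sin(x)·cos(2x) dx = 16·(-2/3) = -32/3.
  So ∫_0^π (u')² dx = π/2 + 32*π − 32/3 = -32/3 + 65*π/2.
||u||_{H^1}^2 = (-32/3 + 17*π/2) + (-32/3 + 65*π/2) = -64/3 + 41*π.


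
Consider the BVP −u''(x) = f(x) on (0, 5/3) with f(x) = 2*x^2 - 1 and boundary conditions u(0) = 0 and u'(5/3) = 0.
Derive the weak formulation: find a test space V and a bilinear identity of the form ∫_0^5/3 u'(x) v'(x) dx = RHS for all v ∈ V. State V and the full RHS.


V = {v ∈ H^1(0, 5/3) : v(0) = 0} (test functions vanish at x = 0 where u is specified); weak form: ∫_0^5/3 u'v' dx = ∫_0^5/3 (2*x^2 - 1) v dx for all v ∈ V.

Multiply both sides by a test function v and integrate from 0 to 5/3:
  ∫_0^5/3 −u''(x) v(x) dx = ∫_0^5/3 f(x) v(x) dx.
Integrate the LHS by parts once:
  ∫_0^5/3 −u'' v dx = −[u'(x) v(x)]_0^5/3 + ∫_0^5/3 u'(x) v'(x) dx.
Thus ∫_0^5/3 u'(x) v'(x) dx = ∫_0^5/3 f(x) v(x) dx + [u'(x) v(x)]_0^5/3.
Choose V so that boundary terms are either known or forced to vanish.
Mixed BC: u(0) = 0 (Dirichlet) and u'(5/3) = 0 (Neumann). Define V = {v ∈ H^1(0, 5/3) : v(0) = 0}. Then [u' v]_0^5/3 = u'(5/3)·v(5/3) − u'(0)·0 = 0.
Weak formulation: find u (satisfying any essential BC) such that ∫_0^5/3 u'(x) v'(x) dx = ∫_0^5/3 f v dx for all v ∈ V (Dirichlet at 0 absorbed into V; the Neumann datum at x = 5/3 is zero, so no boundary term remains).
Substituting f(x) = 2*x^2 - 1, the right-hand side is ∫_0^5/3 (2*x^2 - 1) v dx.


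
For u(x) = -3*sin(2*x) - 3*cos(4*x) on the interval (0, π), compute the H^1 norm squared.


||u||_{H^1(0,π)}^2 = 99*π

u'(x) = 12*sin(4*x) - 6*cos(2*x).
Expand u² and (u')² and integrate term by term on (0, π), using: for integers n ≥ 1, ∫_0^π sin²(nx) dx = ∫_0^π cos²(nx) dx = π/2; for n ≠ n', ∫_0^π sin(nx)sin(n'x) dx = ∫_0^π cos(nx)cos(n'x) dx = 0; and by product-to-sum, ∫_0^π sin(nx)cos(n'x) dx = ½∫_0^π [sin((n+n')x) + sin((n−n')x)] dx, which is 0 when n+n' is even and 2n/(n²−n'²) when n+n' is odd (it need not vanish on (0, π)).
  u² squared terms: (-3)²·∫cos(4x)² dx = 9·π/2 = 9*π/2;  (-3)²·∫sin(2x)² dx = 9·π/2 = 9*π/2.
  u² cross terms: 2·(-3)·(-3)·∫cos(4x)·sin(2x) dx = 18·(0) = 0.
  So ∫_0^π u² dx = 9*π/2 + 9*π/2 + 0 = 9*π.
  (u')² squared terms: (-6)²·∫cos(2x)² dx = 36·π/2 = 18*π;  (12)²·∫sin(4x)² dx = 144·π/2 = 72*π.
  (u')² cross terms: 2·(-6)·(12)·∫cos(2x)·sin(4x) dx = -144·(0) = 0.
  So ∫_0^π (u')² dx = 18*π + 72*π + 0 = 90*π.
||u||_{H^1}^2 = (9*π) + (90*π) = 99*π.


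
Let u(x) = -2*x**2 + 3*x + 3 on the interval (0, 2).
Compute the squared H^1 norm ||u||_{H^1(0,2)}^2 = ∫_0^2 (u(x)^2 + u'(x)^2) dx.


||u||_{H^1}^2 = 544/15

The H^1 norm (squared) on an interval (0, L) is
  ||u||_{H^1}^2 = ∫_0^L u(x)^2 dx + ∫_0^L u'(x)^2 dx.
Compute u'(x) = 3 - 4*x.
Then u(x)^2 = 4*x**4 - 12*x**3 - 3*x**2 + 18*x + 9 and u'(x)^2 = 16*x**2 - 24*x + 9.
Integrate each monomial from 0 to 2 using ∫_0^2 c·x^n dx = c·2^(n+1)/(n+1):
  ∫_0^2 u(x)^2 dx = ∫_0^2 (4*x^4 - 12*x^3 - 3*x^2 + 18*x + 9) dx. Term by term:
    ∫_0^2 4*x^4 dx = 128/5;  ∫_0^2 -12*x^3 dx = -48;  ∫_0^2 -3*x^2 dx = -8;
    ∫_0^2 18*x dx = 36;  ∫_0^2 9 dx = 18.
  Sum: 128/5 − 48 − 8 + 36 + 18 = 118/5.
  ∫_0^2 u'(x)^2 dx = ∫_0^2 (16*x^2 - 24*x + 9) dx. Term by term:
    ∫_0^2 16*x^2 dx = 128/3;  ∫_0^2 -24*x dx = -48;  ∫_0^2 9 dx = 18.
  Sum: 128/3 − 48 + 18 = 38/3.
Adding: ||u||_{H^1}^2 = 118/5 + 38/3 = 544/15.


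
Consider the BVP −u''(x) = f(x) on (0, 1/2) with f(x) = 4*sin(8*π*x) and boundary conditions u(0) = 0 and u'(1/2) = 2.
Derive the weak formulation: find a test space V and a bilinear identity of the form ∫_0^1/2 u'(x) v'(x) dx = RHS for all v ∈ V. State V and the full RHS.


V = {v ∈ H^1(0, 1/2) : v(0) = 0} (test functions vanish at x = 0 where u is specified); weak form: ∫_0^1/2 u'v' dx = ∫_0^1/2 (4*sin(8*π*x)) v dx + 2·v(1/2) for all v ∈ V.

Multiply both sides by a test function v and integrate from 0 to 1/2:
  ∫_0^1/2 −u''(x) v(x) dx = ∫_0^1/2 f(x) v(x) dx.
Integrate the LHS by parts once:
  ∫_0^1/2 −u'' v dx = −[u'(x) v(x)]_0^1/2 + ∫_0^1/2 u'(x) v'(x) dx.
Thus ∫_0^1/2 u'(x) v'(x) dx = ∫_0^1/2 f(x) v(x) dx + [u'(x) v(x)]_0^1/2.
Choose V so that boundary terms are either known or forced to vanish.
Mixed BC: u(0) = 0 (Dirichlet) and u'(1/2) = 2 (Neumann). Define V = {v ∈ H^1(0, 1/2) : v(0) = 0}. Then [u' v]_0^1/2 = u'(1/2)·v(1/2) − u'(0)·0 = 2·v(1/2).
Weak formulation: find u (satisfying any essential BC) such that ∫_0^1/2 u'(x) v'(x) dx = ∫_0^1/2 f v dx + 2·v(1/2) for all v ∈ V (Dirichlet at 0 absorbed into V; Neumann datum at x = 1/2 contributes the boundary term).
Substituting f(x) = 4*sin(8*π*x), the right-hand side is ∫_0^1/2 (4*sin(8*π*x)) v dx + 2·v(1/2).


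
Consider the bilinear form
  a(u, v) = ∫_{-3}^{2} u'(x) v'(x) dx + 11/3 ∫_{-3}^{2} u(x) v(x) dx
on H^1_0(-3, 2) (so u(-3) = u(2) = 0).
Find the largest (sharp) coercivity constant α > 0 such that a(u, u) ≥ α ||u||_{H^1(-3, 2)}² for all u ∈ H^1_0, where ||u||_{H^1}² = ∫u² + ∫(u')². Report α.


α = 1

Coercivity of a(·,·) on H^1_0(-3, 2) means a(u, u) ≥ α ||u||_{H^1}² for every u ∈ H^1_0.
The interval has length L = 5, and Poincaré/coercivity depend only on L. Here a(u, u) = ∫(u')² + (11/3)·∫u².
Here c = 11/3 ≥ 1, so a(u,u) = ∫(u')² + c∫u² ≥ ∫(u')² + ∫u² = ||u||_{H^1}², i.e. α = 1 works. No larger α is possible: a(u,u) ≥ α||u||_{H^1}² means (1−α)∫(u')² ≥ (α−c)∫u², and for the modes u_n = sin(nπ(x−x₀)/L) (x₀ the left endpoint) one has ∫u_n²/∫(u_n')² = (L/(nπ))² → 0, so a(u_n,u_n)/||u_n||_{H^1}² → 1. Hence the optimal constant is α = 1.
Therefore α = 1.


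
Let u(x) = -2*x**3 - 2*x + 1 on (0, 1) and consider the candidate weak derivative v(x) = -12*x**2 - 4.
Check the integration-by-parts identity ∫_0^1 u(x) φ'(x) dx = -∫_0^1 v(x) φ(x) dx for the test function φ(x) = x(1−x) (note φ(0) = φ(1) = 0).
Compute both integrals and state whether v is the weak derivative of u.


LHS = 19/30, RHS = 19/15. No, v is not the weak derivative of u.

u(x) = -2*x**3 - 2*x + 1, classical derivative u'(x) = -6*x**2 - 2.
φ(x) = x(1−x), so φ'(x) = 1 - 2*x.
Note φ(0) = φ(1) = 0, so the boundary term u·φ vanishes.
LHS = ∫_0^1 u(x) φ'(x) dx = ∫_0^1 (4*x^4 - 2*x^3 + 4*x^2 - 4*x + 1) dx. Term by term:
  ∫_0^1 4*x^4 dx = 4/5;  ∫_0^1 -2*x^3 dx = -1/2;  ∫_0^1 4*x^2 dx = 4/3;
  ∫_0^1 -4*x dx = -2;  ∫_0^1 1 dx = 1.
Sum: 4/5 − 1/2 + 4/3 − 2 + 1 = 19/30.
So LHS = 19/30.
∫_0^1 v(x) φ(x) dx = ∫_0^1 (12*x^4 - 12*x^3 + 4*x^2 - 4*x) dx. Term by term:
  ∫_0^1 12*x^4 dx = 12/5;  ∫_0^1 -12*x^3 dx = -3;  ∫_0^1 4*x^2 dx = 4/3;
  ∫_0^1 -4*x dx = -2.
Sum: 12/5 − 3 + 4/3 − 2 = -19/15.
So RHS = -∫_0^1 v(x) φ(x) dx = 19/15.
LHS − RHS = -19/30 ≠ 0, so the identity fails.
(For a valid weak derivative the identity must hold for EVERY test function, in particular this one. The failure shows v is NOT the weak derivative of u.)
Correct weak derivative would be u'(x) = -6*x**2 - 2.


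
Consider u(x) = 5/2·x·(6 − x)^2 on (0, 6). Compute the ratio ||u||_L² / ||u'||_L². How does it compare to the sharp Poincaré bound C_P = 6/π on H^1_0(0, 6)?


||u||_L² / ||u'||_L² = 3*sqrt(14)/7 < C_P = 6/π.

u(x) = 5/2·x·(6 − x)^2, so u'(x) = 15*(x/2 - 3)*(x - 2).
u(x) = 5/2·x·(6 − x)^2 vanishes at x = 0 and x = 6, so u ∈ H^1_0(0, 6). Differentiate via the product rule and integrate the resulting polynomials term by term.
  ∫_0^6 u² dx = ∫_0^6 (25*x^6/4 - 150*x^5 + 1350*x^4 - 5400*x^3 + 8100*x^2) dx. Term by term:
    ∫_0^6 25*x^6/4 dx = 1749600/7;  ∫_0^6 -150*x^5 dx = -1166400;  ∫_0^6 1350*x^4 dx = 2099520;
    ∫_0^6 -5400*x^3 dx = -1749600;  ∫_0^6 8100*x^2 dx = 583200.
  Sum: 1749600/7 − 1166400 + 2099520 − 1749600 + 583200 = 116640/7.
  ∫_0^6 (u')² dx = ∫_0^6 (225*x^4/4 - 900*x^3 + 4950*x^2 - 10800*x + 8100) dx. Term by term:
    ∫_0^6 225*x^4/4 dx = 87480;  ∫_0^6 -900*x^3 dx = -291600;  ∫_0^6 4950*x^2 dx = 356400;
    ∫_0^6 -10800*x dx = -194400;  ∫_0^6 8100 dx = 48600.
  Sum: 87480 − 291600 + 356400 − 194400 + 48600 = 6480.
∫_0^6 u² dx = 116640/7, so ||u||_L² = 108*sqrt(70)/7.
∫_0^6 (u')² dx = 6480, so ||u'||_L² = 36*sqrt(5).
Ratio ||u||_L² / ||u'||_L² = 3*sqrt(14)/7.
Sharp Poincaré constant on H^1_0(0, 6) is C_P = L/π = 6/π, achieved by sin(π/6·x).
A polynomial bump cannot attain the sharp Poincaré constant (only the first sine eigenfunction does), so the ratio is strictly less than C_P, consistent with ||u||_L² ≤ C_P ||u'||_L².


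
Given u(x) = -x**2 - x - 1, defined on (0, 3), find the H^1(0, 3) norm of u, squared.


||u||_{H^1}^2 = 1851/10

The H^1 norm (squared) on an interval (0, L) is
  ||u||_{H^1}^2 = ∫_0^L u(x)^2 dx + ∫_0^L u'(x)^2 dx.
Compute u'(x) = -2*x - 1.
Then u(x)^2 = x**4 + 2*x**3 + 3*x**2 + 2*x + 1 and u'(x)^2 = 4*x**2 + 4*x + 1.
Integrate each monomial from 0 to 3 using ∫_0^3 c·x^n dx = c·3^(n+1)/(n+1):
  ∫_0^3 u(x)^2 dx = ∫_0^3 (x^4 + 2*x^3 + 3*x^2 + 2*x + 1) dx. Term by term:
    ∫_0^3 x^4 dx = 243/5;  ∫_0^3 2*x^3 dx = 81/2;  ∫_0^3 3*x^2 dx = 27;
    ∫_0^3 2*x dx = 9;  ∫_0^3 1 dx = 3.
  Sum: 243/5 + 81/2 + 27 + 9 + 3 = 1281/10.
  ∫_0^3 u'(x)^2 dx = ∫_0^3 (4*x^2 + 4*x + 1) dx. Term by term:
    ∫_0^3 4*x^2 dx = 36;  ∫_0^3 4*x dx = 18;  ∫_0^3 1 dx = 3.
  Sum: 36 + 18 + 3 = 57.
Adding: ||u||_{H^1}^2 = 1281/10 + 57 = 1851/10.


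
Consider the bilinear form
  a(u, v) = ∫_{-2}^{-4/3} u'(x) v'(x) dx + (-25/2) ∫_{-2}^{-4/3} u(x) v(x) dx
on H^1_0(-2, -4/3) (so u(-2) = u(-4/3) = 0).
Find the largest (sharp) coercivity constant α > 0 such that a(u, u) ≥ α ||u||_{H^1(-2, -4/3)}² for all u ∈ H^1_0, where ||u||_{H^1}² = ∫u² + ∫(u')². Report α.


α = (-50 + 9*π^2)/(4 + 9*π^2)

Coercivity of a(·,·) on H^1_0(-2, -4/3) means a(u, u) ≥ α ||u||_{H^1}² for every u ∈ H^1_0.
The interval has length L = 2/3, and Poincaré/coercivity depend only on L. Here a(u, u) = ∫(u')² + (-25/2)·∫u².
Here c = -25/2 < 0 with |c| < (π/L)² = 9*π^2/4, so coercivity still holds. The condition a(u,u) ≥ α||u||_{H^1}² reads (1−α)∫(u')² ≥ (α−c)∫u². Any admissible α is ≤ 1 (rapidly oscillating u have ∫u²/∫(u')² → 0), and α = 1 would force 0 ≥ (1−c)∫u², impossible since c < 1; so 1−α > 0. By the sharp Poincaré inequality on H^1_0 of an interval of length L, ∫(u')² ≥ (π/L)²∫u² with equality for the first sine mode sin(π(x−x₀)/L) (x₀ the left endpoint), so the inequality holds for all u iff (1−α)(π/L)² ≥ α − c, i.e. α ≤ ((π/L)² + c)/((π/L)² + 1) = (1 + c(L/π)²)/(1 + (L/π)²). (Direct route, valid since c ≤ 0: Poincaré gives c∫u² ≥ c(L/π)²∫(u')², so a(u,u) ≥ (1 + c(L/π)²)∫(u')², while ||u||_{H^1}² ≤ (1 + (L/π)²)∫(u')²; dividing yields the same α.) With (π/L)² = 9*π^2/4 and c = -25/2, the largest admissible constant is α = ((π/L)² + c)/((π/L)² + 1).
Simplifying, α = (-50 + 9*π^2)/(4 + 9*π^2).


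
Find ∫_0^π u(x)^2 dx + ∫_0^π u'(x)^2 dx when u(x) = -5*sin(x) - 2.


||u||_{H^1(0,π)}^2 = 40 + 29*π

u'(x) = -5*cos(x).
Expand u² and (u')² and integrate term by term on (0, π), using: for integers n ≥ 1, ∫_0^π sin²(nx) dx = ∫_0^π cos²(nx) dx = π/2; for n ≠ n', ∫_0^π sin(nx)sin(n'x) dx = ∫_0^π cos(nx)cos(n'x) dx = 0; and by product-to-sum, ∫_0^π sin(nx)cos(n'x) dx = ½∫_0^π [sin((n+n')x) + sin((n−n')x)] dx, which is 0 when n+n' is even and 2n/(n²−n'²) when n+n' is odd (it need not vanish on (0, π)). For the constant mode: ∫_0^π 1 dx = π, ∫_0^π cos(nx) dx = 0, ∫_0^π sin(nx) dx = (1−(−1)^n)/n.
  u² squared terms: (-2)²·∫1 dx = 4·π = 4*π;  (-5)²·∫sin(x)² dx = 25·π/2 = 25*π/2.
  u² cross terms: 2·(-2)·(-5)·∫1·sin(x) dx = 20·(2) = 40.
  So ∫_0^π u² dx = 4*π + 25*π/2 + 40 = 40 + 33*π/2.
  (u')² squared terms: (-5)²·∫cos(x)² dx = 25·π/2 = 25*π/2.
  So ∫_0^π (u')² dx = 25*π/2.
||u||_{H^1}^2 = (40 + 33*π/2) + (25*π/2) = 40 + 29*π.


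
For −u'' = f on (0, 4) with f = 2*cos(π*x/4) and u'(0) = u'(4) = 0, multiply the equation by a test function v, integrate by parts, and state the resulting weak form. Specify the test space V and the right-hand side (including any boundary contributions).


V = H^1(0, 4) (no boundary constraint on v; u is determined up to an additive constant); weak form: ∫_0^4 u'v' dx = ∫_0^4 (2*cos(π*x/4)) v dx for all v ∈ V.

Multiply both sides by a test function v and integrate from 0 to 4:
  ∫_0^4 −u''(x) v(x) dx = ∫_0^4 f(x) v(x) dx.
Integrate the LHS by parts once:
  ∫_0^4 −u'' v dx = −[u'(x) v(x)]_0^4 + ∫_0^4 u'(x) v'(x) dx.
Thus ∫_0^4 u'(x) v'(x) dx = ∫_0^4 f(x) v(x) dx + [u'(x) v(x)]_0^4.
Choose V so that boundary terms are either known or forced to vanish.
u has homogeneous Neumann: u'(0) = u'(4) = 0. So [u' v]_0^4 = 0·v(4) − 0·v(0) = 0 for any v; take V = H^1(0, 4).
Weak formulation: find u (satisfying any essential BC) such that ∫_0^4 u'(x) v'(x) dx = ∫_0^4 f v dx for all v ∈ V (homogeneous Neumann, so boundary terms vanish).
Substituting f(x) = 2*cos(π*x/4), the right-hand side is ∫_0^4 (2*cos(π*x/4)) v dx.
Compatibility check (pure Neumann): taking v ≡ 1 ∈ V gives 0 = ∫_0^4 f dx + (0) − (0), i.e. ∫_0^4 f dx must equal u'(0) − u'(4) = 0. Indeed ∫_0^4 (2*cos(π*x/4)) dx = 0, so the data are compatible. The solution is then unique only up to an additive constant (fix it e.g. by requiring ∫_0^4 u dx = 0).


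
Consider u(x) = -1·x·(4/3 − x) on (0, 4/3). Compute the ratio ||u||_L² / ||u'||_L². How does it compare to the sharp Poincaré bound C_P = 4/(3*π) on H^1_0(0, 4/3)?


||u||_L² / ||u'||_L² = 2*sqrt(10)/15 < C_P = 4/(3*π).

u(x) = -1·x·(4/3 − x), so u'(x) = 2*x - 4/3.
u(x) = -1·x·(4/3 − x) vanishes at x = 0 and x = 4/3, so u ∈ H^1_0(0, 4/3). Differentiate via the product rule and integrate the resulting polynomials term by term.
  ∫_0^4/3 u² dx = ∫_0^4/3 (x^4 - 8*x^3/3 + 16*x^2/9) dx. Term by term:
    ∫_0^4/3 x^4 dx = 1024/1215;  ∫_0^4/3 -8*x^3/3 dx = -512/243;  ∫_0^4/3 16*x^2/9 dx = 1024/729.
  Sum: 1024/1215 − 512/243 + 1024/729 = 512/3645.
  ∫_0^4/3 (u')² dx = ∫_0^4/3 (4*x^2 - 16*x/3 + 16/9) dx. Term by term:
    ∫_0^4/3 4*x^2 dx = 256/81;  ∫_0^4/3 -16*x/3 dx = -128/27;  ∫_0^4/3 16/9 dx = 64/27.
  Sum: 256/81 − 128/27 + 64/27 = 64/81.
∫_0^4/3 u² dx = 512/3645, so ||u||_L² = 16*sqrt(10)/135.
∫_0^4/3 (u')² dx = 64/81, so ||u'||_L² = 8/9.
Ratio ||u||_L² / ||u'||_L² = 2*sqrt(10)/15.
Sharp Poincaré constant on H^1_0(0, 4/3) is C_P = L/π = 4/(3*π), achieved by sin(3*π/4·x).
A polynomial bump cannot attain the sharp Poincaré constant (only the first sine eigenfunction does), so the ratio is strictly less than C_P, consistent with ||u||_L² ≤ C_P ||u'||_L².


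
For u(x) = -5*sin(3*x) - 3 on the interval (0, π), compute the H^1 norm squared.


||u||_{H^1(0,π)}^2 = 20 + 134*π

u'(x) = -15*cos(3*x).
Expand u² and (u')² and integrate term by term on (0, π), using: for integers n ≥ 1, ∫_0^π sin²(nx) dx = ∫_0^π cos²(nx) dx = π/2; for n ≠ n', ∫_0^π sin(nx)sin(n'x) dx = ∫_0^π cos(nx)cos(n'x) dx = 0; and by product-to-sum, ∫_0^π sin(nx)cos(n'x) dx = ½∫_0^π [sin((n+n')x) + sin((n−n')x)] dx, which is 0 when n+n' is even and 2n/(n²−n'²) when n+n' is odd (it need not vanish on (0, π)). For the constant mode: ∫_0^π 1 dx = π, ∫_0^π cos(nx) dx = 0, ∫_0^π sin(nx) dx = (1−(−1)^n)/n.
  u² squared terms: (-3)²·∫1 dx = 9·π = 9*π;  (-5)²·∫sin(3x)² dx = 25·π/2 = 25*π/2.
  u² cross terms: 2·(-3)·(-5)·∫1·sin(3x) dx = 30·(2/3) = 20.
  So ∫_0^π u² dx = 9*π + 25*π/2 + 20 = 20 + 43*π/2.
  (u')² squared terms: (-15)²·∫cos(3x)² dx = 225·π/2 = 225*π/2.
  So ∫_0^π (u')² dx = 225*π/2.
||u||_{H^1}^2 = (20 + 43*π/2) + (225*π/2) = 20 + 134*π.


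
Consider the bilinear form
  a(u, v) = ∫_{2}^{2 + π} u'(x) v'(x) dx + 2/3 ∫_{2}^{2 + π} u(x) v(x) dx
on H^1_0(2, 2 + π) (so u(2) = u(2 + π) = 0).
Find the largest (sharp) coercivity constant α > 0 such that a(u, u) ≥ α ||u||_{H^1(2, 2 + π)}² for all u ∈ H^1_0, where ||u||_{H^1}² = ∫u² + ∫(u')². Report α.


α = 5/6

Coercivity of a(·,·) on H^1_0(2, 2 + π) means a(u, u) ≥ α ||u||_{H^1}² for every u ∈ H^1_0.
The interval has length L = π, and Poincaré/coercivity depend only on L. Here a(u, u) = ∫(u')² + (2/3)·∫u².
Here 0 < c = 2/3 < 1. The condition a(u,u) ≥ α||u||_{H^1}² reads (1−α)∫(u')² ≥ (α−c)∫u². Any admissible α is ≤ 1 (rapidly oscillating u have ∫u²/∫(u')² → 0), and α = 1 would force 0 ≥ (1−c)∫u², impossible since c < 1; so 1−α > 0. By the sharp Poincaré inequality on H^1_0 of an interval of length L, ∫(u')² ≥ (π/L)²∫u² with equality for the first sine mode sin(π(x−x₀)/L) (x₀ the left endpoint), so the inequality holds for all u iff (1−α)(π/L)² ≥ α − c, i.e. α ≤ ((π/L)² + c)/((π/L)² + 1) = (1 + c(L/π)²)/(1 + (L/π)²). With (π/L)² = 1 and c = 2/3, the largest admissible constant is α = ((π/L)² + c)/((π/L)² + 1).
Simplifying, α = 5/6.


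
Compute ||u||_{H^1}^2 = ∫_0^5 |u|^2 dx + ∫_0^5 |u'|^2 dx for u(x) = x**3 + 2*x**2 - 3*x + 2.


||u||_{H^1}^2 = 602540/21

The H^1 norm (squared) on an interval (0, L) is
  ||u||_{H^1}^2 = ∫_0^L u(x)^2 dx + ∫_0^L u'(x)^2 dx.
Compute u'(x) = 3*x**2 + 4*x - 3.
Then u(x)^2 = x**6 + 4*x**5 - 2*x**4 - 8*x**3 + 17*x**2 - 12*x + 4 and u'(x)^2 = 9*x**4 + 24*x**3 - 2*x**2 - 24*x + 9.
Integrate each monomial from 0 to 5 using ∫_0^5 c·x^n dx = c·5^(n+1)/(n+1):
  ∫_0^5 u(x)^2 dx = ∫_0^5 (x^6 + 4*x^5 - 2*x^4 - 8*x^3 + 17*x^2 - 12*x + 4) dx. Term by term:
    ∫_0^5 x^6 dx = 78125/7;  ∫_0^5 4*x^5 dx = 31250/3;  ∫_0^5 -2*x^4 dx = -1250;
    ∫_0^5 -8*x^3 dx = -1250;  ∫_0^5 17*x^2 dx = 2125/3;  ∫_0^5 -12*x dx = -150;
    ∫_0^5 4 dx = 20.
  Sum: 78125/7 + 31250/3 − 1250 − 1250 + 2125/3 − 150 + 20 = 137590/7.
  ∫_0^5 u'(x)^2 dx = ∫_0^5 (9*x^4 + 24*x^3 - 2*x^2 - 24*x + 9) dx. Term by term:
    ∫_0^5 9*x^4 dx = 5625;  ∫_0^5 24*x^3 dx = 3750;  ∫_0^5 -2*x^2 dx = -250/3;
    ∫_0^5 -24*x dx = -300;  ∫_0^5 9 dx = 45.
  Sum: 5625 + 3750 − 250/3 − 300 + 45 = 27110/3.
Adding: ||u||_{H^1}^2 = 137590/7 + 27110/3 = 602540/21.


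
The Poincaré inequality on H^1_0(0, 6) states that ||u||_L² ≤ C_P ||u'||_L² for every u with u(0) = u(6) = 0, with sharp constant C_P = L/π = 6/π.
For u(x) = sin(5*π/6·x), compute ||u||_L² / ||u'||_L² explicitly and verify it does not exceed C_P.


||u||_L² / ||u'||_L² = 6/(5*π) < C_P = 6/π.

u(x) = sin(5*π/6·x), so u'(x) = 5*π*cos(5*π*x/6)/6.
Writing u(x) = A·sin(kπx/L) with A = 1 and k = 5, use ∫_0^L sin²(kπx/L) dx = L/2 and ∫_0^L cos²(kπx/L) dx = L/2.
u² = 1·sin²(5*π/6·x) and (u')² = 25*π^2/36·cos²(5*π/6·x), and each of sin², cos² integrates to L/2 = 3 over (0, 6).
∫_0^6 u² dx = 3, so ||u||_L² = sqrt(3).
∫_0^6 (u')² dx = 25*π^2/12, so ||u'||_L² = 5*sqrt(3)*π/6.
Ratio ||u||_L² / ||u'||_L² = 6/(5*π).
Sharp Poincaré constant on H^1_0(0, 6) is C_P = L/π = 6/π, achieved by sin(π/6·x).
This is the k = 5 harmonic; the ratio L/(kπ) is strictly less than C_P = L/π, consistent with the sharp inequality ||u||_L² ≤ C_P ||u'||_L².


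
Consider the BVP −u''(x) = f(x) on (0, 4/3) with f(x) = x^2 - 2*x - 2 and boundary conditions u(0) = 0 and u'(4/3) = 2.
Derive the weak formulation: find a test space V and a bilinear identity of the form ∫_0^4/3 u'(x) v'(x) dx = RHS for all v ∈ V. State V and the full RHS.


V = {v ∈ H^1(0, 4/3) : v(0) = 0} (test functions vanish at x = 0 where u is specified); weak form: ∫_0^4/3 u'v' dx = ∫_0^4/3 (x^2 - 2*x - 2) v dx + 2·v(4/3) for all v ∈ V.

Multiply both sides by a test function v and integrate from 0 to 4/3:
  ∫_0^4/3 −u''(x) v(x) dx = ∫_0^4/3 f(x) v(x) dx.
Integrate the LHS by parts once:
  ∫_0^4/3 −u'' v dx = −[u'(x) v(x)]_0^4/3 + ∫_0^4/3 u'(x) v'(x) dx.
Thus ∫_0^4/3 u'(x) v'(x) dx = ∫_0^4/3 f(x) v(x) dx + [u'(x) v(x)]_0^4/3.
Choose V so that boundary terms are either known or forced to vanish.
Mixed BC: u(0) = 0 (Dirichlet) and u'(4/3) = 2 (Neumann). Define V = {v ∈ H^1(0, 4/3) : v(0) = 0}. Then [u' v]_0^4/3 = u'(4/3)·v(4/3) − u'(0)·0 = 2·v(4/3).
Weak formulation: find u (satisfying any essential BC) such that ∫_0^4/3 u'(x) v'(x) dx = ∫_0^4/3 f v dx + 2·v(4/3) for all v ∈ V (Dirichlet at 0 absorbed into V; Neumann datum at x = 4/3 contributes the boundary term).
Substituting f(x) = x^2 - 2*x - 2, the right-hand side is ∫_0^4/3 (x^2 - 2*x - 2) v dx + 2·v(4/3).


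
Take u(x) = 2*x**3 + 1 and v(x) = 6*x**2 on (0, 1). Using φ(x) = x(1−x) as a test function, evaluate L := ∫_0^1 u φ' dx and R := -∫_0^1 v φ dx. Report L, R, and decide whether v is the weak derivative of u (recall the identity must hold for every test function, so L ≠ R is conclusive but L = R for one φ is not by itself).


LHS = -3/10, RHS = -3/10. Yes, v = u' weakly.

u(x) = 2*x**3 + 1, classical derivative u'(x) = 6*x**2.
φ(x) = x(1−x), so φ'(x) = 1 - 2*x.
Note φ(0) = φ(1) = 0, so the boundary term u·φ vanishes.
LHS = ∫_0^1 u(x) φ'(x) dx = ∫_0^1 (-4*x^4 + 2*x^3 - 2*x + 1) dx. Term by term:
  ∫_0^1 -4*x^4 dx = -4/5;  ∫_0^1 2*x^3 dx = 1/2;  ∫_0^1 -2*x dx = -1;
  ∫_0^1 1 dx = 1.
Sum: -4/5 + 1/2 − 1 + 1 = -3/10.
So LHS = -3/10.
∫_0^1 v(x) φ(x) dx = ∫_0^1 (-6*x^4 + 6*x^3) dx. Term by term:
  ∫_0^1 -6*x^4 dx = -6/5;  ∫_0^1 6*x^3 dx = 3/2.
Sum: -6/5 + 3/2 = 3/10.
So RHS = -∫_0^1 v(x) φ(x) dx = -3/10.
LHS = RHS, so the identity holds for this test φ.
Moreover u is smooth here and v(x) = u'(x) = 6*x**2 pointwise, so the identity holds for every test function. Hence v is the weak derivative of u.


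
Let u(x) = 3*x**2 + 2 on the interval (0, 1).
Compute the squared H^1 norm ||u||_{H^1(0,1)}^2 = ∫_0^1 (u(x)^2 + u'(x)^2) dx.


||u||_{H^1}^2 = 109/5

The H^1 norm (squared) on an interval (0, L) is
  ||u||_{H^1}^2 = ∫_0^L u(x)^2 dx + ∫_0^L u'(x)^2 dx.
Compute u'(x) = 6*x.
Then u(x)^2 = 9*x**4 + 12*x**2 + 4 and u'(x)^2 = 36*x**2.
Integrate each monomial from 0 to 1 using ∫_0^1 c·x^n dx = c·1^(n+1)/(n+1):
  ∫_0^1 u(x)^2 dx = ∫_0^1 (9*x^4 + 12*x^2 + 4) dx. Term by term:
    ∫_0^1 9*x^4 dx = 9/5;  ∫_0^1 12*x^2 dx = 4;  ∫_0^1 4 dx = 4.
  Sum: 9/5 + 4 + 4 = 49/5.
  ∫_0^1 u'(x)^2 dx = ∫_0^1 (36*x^2) dx. Term by term:
    ∫_0^1 36*x^2 dx = 12.
Adding: ||u||_{H^1}^2 = 49/5 + 12 = 109/5.


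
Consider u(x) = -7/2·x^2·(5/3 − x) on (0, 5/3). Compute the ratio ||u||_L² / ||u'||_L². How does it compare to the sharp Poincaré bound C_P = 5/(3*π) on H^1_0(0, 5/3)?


||u||_L² / ||u'||_L² = 5*sqrt(14)/42 < C_P = 5/(3*π).

u(x) = -7/2·x^2·(5/3 − x), so u'(x) = 7*x*(9*x - 10)/6.
u(x) = -7/2·x^2·(5/3 − x) vanishes at x = 0 and x = 5/3, so u ∈ H^1_0(0, 5/3). Differentiate via the product rule and integrate the resulting polynomials term by term.
  ∫_0^5/3 u² dx = ∫_0^5/3 (49*x^6/4 - 245*x^5/6 + 1225*x^4/36) dx. Term by term:
    ∫_0^5/3 49*x^6/4 dx = 546875/8748;  ∫_0^5/3 -245*x^5/6 dx = -3828125/26244;  ∫_0^5/3 1225*x^4/36 dx = 765625/8748.
  Sum: 546875/8748 − 3828125/26244 + 765625/8748 = 109375/26244.
  ∫_0^5/3 (u')² dx = ∫_0^5/3 (441*x^4/4 - 245*x^3 + 1225*x^2/9) dx. Term by term:
    ∫_0^5/3 441*x^4/4 dx = 30625/108;  ∫_0^5/3 -245*x^3 dx = -153125/324;  ∫_0^5/3 1225*x^2/9 dx = 153125/729.
  Sum: 30625/108 − 153125/324 + 153125/729 = 30625/1458.
∫_0^5/3 u² dx = 109375/26244, so ||u||_L² = 125*sqrt(7)/162.
∫_0^5/3 (u')² dx = 30625/1458, so ||u'||_L² = 175*sqrt(2)/54.
Ratio ||u||_L² / ||u'||_L² = 5*sqrt(14)/42.
Sharp Poincaré constant on H^1_0(0, 5/3) is C_P = L/π = 5/(3*π), achieved by sin(3*π/5·x).
A polynomial bump cannot attain the sharp Poincaré constant (only the first sine eigenfunction does), so the ratio is strictly less than C_P, consistent with ||u||_L² ≤ C_P ||u'||_L².


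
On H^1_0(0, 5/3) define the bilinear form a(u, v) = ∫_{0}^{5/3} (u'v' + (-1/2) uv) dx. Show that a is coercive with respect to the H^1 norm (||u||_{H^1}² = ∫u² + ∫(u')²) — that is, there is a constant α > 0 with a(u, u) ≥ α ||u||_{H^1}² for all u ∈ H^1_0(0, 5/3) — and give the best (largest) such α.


α = (-25 + 18*π^2)/(2*(25 + 9*π^2))

Coercivity of a(·,·) on H^1_0(0, 5/3) means a(u, u) ≥ α ||u||_{H^1}² for every u ∈ H^1_0.
The interval has length L = 5/3, and Poincaré/coercivity depend only on L. Here a(u, u) = ∫(u')² + (-1/2)·∫u².
Here c = -1/2 < 0 with |c| < (π/L)² = 9*π^2/25, so coercivity still holds. The condition a(u,u) ≥ α||u||_{H^1}² reads (1−α)∫(u')² ≥ (α−c)∫u². Any admissible α is ≤ 1 (rapidly oscillating u have ∫u²/∫(u')² → 0), and α = 1 would force 0 ≥ (1−c)∫u², impossible since c < 1; so 1−α > 0. By the sharp Poincaré inequality on H^1_0 of an interval of length L, ∫(u')² ≥ (π/L)²∫u² with equality for the first sine mode sin(π(x−x₀)/L) (x₀ the left endpoint), so the inequality holds for all u iff (1−α)(π/L)² ≥ α − c, i.e. α ≤ ((π/L)² + c)/((π/L)² + 1) = (1 + c(L/π)²)/(1 + (L/π)²). (Direct route, valid since c ≤ 0: Poincaré gives c∫u² ≥ c(L/π)²∫(u')², so a(u,u) ≥ (1 + c(L/π)²)∫(u')², while ||u||_{H^1}² ≤ (1 + (L/π)²)∫(u')²; dividing yields the same α.) With (π/L)² = 9*π^2/25 and c = -1/2, the largest admissible constant is α = ((π/L)² + c)/((π/L)² + 1).
Simplifying, α = (-25 + 18*π^2)/(2*(25 + 9*π^2)).


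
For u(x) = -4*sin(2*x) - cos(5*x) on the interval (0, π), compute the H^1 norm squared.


||u||_{H^1(0,π)}^2 = -832/21 + 53*π

u'(x) = 5*sin(5*x) - 8*cos(2*x).
Expand u² and (u')² and integrate term by term on (0, π), using: for integers n ≥ 1, ∫_0^π sin²(nx) dx = ∫_0^π cos²(nx) dx = π/2; for n ≠ n', ∫_0^π sin(nx)sin(n'x) dx = ∫_0^π cos(nx)cos(n'x) dx = 0; and by product-to-sum, ∫_0^π sin(nx)cos(n'x) dx = ½∫_0^π [sin((n+n')x) + sin((n−n')x)] dx, which is 0 when n+n' is even and 2n/(n²−n'²) when n+n' is odd (it need not vanish on (0, π)).
  u² squared terms: (-1)²·∫cos(5x)² dx = 1·π/2 = π/2;  (-4)²·∫sin(2x)² dx = 16·π/2 = 8*π.
  u² cross terms: 2·(-1)·(-4)·∫cos(5x)·sin(2x) dx = 8·(-4/21) = -32/21.
  So ∫_0^π u² dx = π/2 + 8*π − 32/21 = -32/21 + 17*π/2.
  (u')² squared terms: (-8)²·∫cos(2x)² dx = 64·π/2 = 32*π;  (5)²·∫sin(5x)² dx = 25·π/2 = 25*π/2.
  (u')² cross terms: 2·(-8)·(5)·∫cos(2x)·sin(5x) dx = -80·(10/21) = -800/21.
  So ∫_0^π (u')² dx = 32*π + 25*π/2 − 800/21 = -800/21 + 89*π/2.
||u||_{H^1}^2 = (-32/21 + 17*π/2) + (-800/21 + 89*π/2) = -832/21 + 53*π.


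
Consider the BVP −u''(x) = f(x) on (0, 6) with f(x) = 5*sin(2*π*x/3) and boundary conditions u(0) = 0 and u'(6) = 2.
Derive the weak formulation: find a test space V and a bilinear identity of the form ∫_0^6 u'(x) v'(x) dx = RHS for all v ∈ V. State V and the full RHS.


V = {v ∈ H^1(0, 6) : v(0) = 0} (test functions vanish at x = 0 where u is specified); weak form: ∫_0^6 u'v' dx = ∫_0^6 (5*sin(2*π*x/3)) v dx + 2·v(6) for all v ∈ V.

Multiply both sides by a test function v and integrate from 0 to 6:
  ∫_0^6 −u''(x) v(x) dx = ∫_0^6 f(x) v(x) dx.
Integrate the LHS by parts once:
  ∫_0^6 −u'' v dx = −[u'(x) v(x)]_0^6 + ∫_0^6 u'(x) v'(x) dx.
Thus ∫_0^6 u'(x) v'(x) dx = ∫_0^6 f(x) v(x) dx + [u'(x) v(x)]_0^6.
Choose V so that boundary terms are either known or forced to vanish.
Mixed BC: u(0) = 0 (Dirichlet) and u'(6) = 2 (Neumann). Define V = {v ∈ H^1(0, 6) : v(0) = 0}. Then [u' v]_0^6 = u'(6)·v(6) − u'(0)·0 = 2·v(6).
Weak formulation: find u (satisfying any essential BC) such that ∫_0^6 u'(x) v'(x) dx = ∫_0^6 f v dx + 2·v(6) for all v ∈ V (Dirichlet at 0 absorbed into V; Neumann datum at x = 6 contributes the boundary term).
Substituting f(x) = 5*sin(2*π*x/3), the right-hand side is ∫_0^6 (5*sin(2*π*x/3)) v dx + 2·v(6).
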